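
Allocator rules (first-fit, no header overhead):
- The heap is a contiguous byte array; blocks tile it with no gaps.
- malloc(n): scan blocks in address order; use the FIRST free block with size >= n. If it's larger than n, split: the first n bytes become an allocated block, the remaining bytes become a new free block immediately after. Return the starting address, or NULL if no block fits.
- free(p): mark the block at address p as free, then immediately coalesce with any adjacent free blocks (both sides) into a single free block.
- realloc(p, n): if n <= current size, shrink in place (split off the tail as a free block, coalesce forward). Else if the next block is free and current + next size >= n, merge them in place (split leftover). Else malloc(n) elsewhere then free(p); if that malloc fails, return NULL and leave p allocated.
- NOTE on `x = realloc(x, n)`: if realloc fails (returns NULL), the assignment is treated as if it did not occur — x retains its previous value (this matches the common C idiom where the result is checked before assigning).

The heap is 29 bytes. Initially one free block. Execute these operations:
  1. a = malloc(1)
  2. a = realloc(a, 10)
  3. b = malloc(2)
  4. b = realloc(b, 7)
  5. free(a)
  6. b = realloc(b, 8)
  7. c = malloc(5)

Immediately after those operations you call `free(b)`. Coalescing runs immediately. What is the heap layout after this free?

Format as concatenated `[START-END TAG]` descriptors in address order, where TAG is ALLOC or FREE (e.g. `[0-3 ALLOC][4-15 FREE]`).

Op 1: a = malloc(1) -> a = 0; heap: [0-0 ALLOC][1-28 FREE]
Op 2: a = realloc(a, 10) -> a = 0; heap: [0-9 ALLOC][10-28 FREE]
Op 3: b = malloc(2) -> b = 10; heap: [0-9 ALLOC][10-11 ALLOC][12-28 FREE]
Op 4: b = realloc(b, 7) -> b = 10; heap: [0-9 ALLOC][10-16 ALLOC][17-28 FREE]
Op 5: free(a) -> (freed a); heap: [0-9 FREE][10-16 ALLOC][17-28 FREE]
Op 6: b = realloc(b, 8) -> b = 10; heap: [0-9 FREE][10-17 ALLOC][18-28 FREE]
Op 7: c = malloc(5) -> c = 0; heap: [0-4 ALLOC][5-9 FREE][10-17 ALLOC][18-28 FREE]
free(b): b = 10 -> block [10-17 ALLOC]; mark free, coalesce with adjacent free neighbors -> [0-4 ALLOC][5-28 FREE]

Answer: [0-4 ALLOC][5-28 FREE]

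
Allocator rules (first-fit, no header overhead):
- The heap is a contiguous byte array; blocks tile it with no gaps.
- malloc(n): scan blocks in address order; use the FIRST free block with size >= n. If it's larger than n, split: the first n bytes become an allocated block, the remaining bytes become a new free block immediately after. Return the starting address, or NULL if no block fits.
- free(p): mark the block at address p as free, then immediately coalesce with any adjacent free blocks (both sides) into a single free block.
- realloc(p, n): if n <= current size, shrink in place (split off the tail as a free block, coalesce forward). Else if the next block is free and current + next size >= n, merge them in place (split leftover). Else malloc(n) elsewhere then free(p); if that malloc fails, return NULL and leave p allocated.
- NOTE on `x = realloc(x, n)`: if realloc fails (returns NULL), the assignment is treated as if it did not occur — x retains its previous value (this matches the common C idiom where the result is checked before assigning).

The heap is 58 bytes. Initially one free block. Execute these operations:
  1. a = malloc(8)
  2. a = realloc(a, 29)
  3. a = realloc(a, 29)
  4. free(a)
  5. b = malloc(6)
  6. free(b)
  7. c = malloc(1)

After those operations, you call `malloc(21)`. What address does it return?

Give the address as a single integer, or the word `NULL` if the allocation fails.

Answer: 1

Derivation:
Op 1: a = malloc(8) -> a = 0; heap: [0-7 ALLOC][8-57 FREE]
Op 2: a = realloc(a, 29) -> a = 0; heap: [0-28 ALLOC][29-57 FREE]
Op 3: a = realloc(a, 29) -> a = 0; heap: [0-28 ALLOC][29-57 FREE]
Op 4: free(a) -> (freed a); heap: [0-57 FREE]
Op 5: b = malloc(6) -> b = 0; heap: [0-5 ALLOC][6-57 FREE]
Op 6: free(b) -> (freed b); heap: [0-57 FREE]
Op 7: c = malloc(1) -> c = 0; heap: [0-0 ALLOC][1-57 FREE]
malloc(21): first-fit scan over [0-0 ALLOC][1-57 FREE] -> 1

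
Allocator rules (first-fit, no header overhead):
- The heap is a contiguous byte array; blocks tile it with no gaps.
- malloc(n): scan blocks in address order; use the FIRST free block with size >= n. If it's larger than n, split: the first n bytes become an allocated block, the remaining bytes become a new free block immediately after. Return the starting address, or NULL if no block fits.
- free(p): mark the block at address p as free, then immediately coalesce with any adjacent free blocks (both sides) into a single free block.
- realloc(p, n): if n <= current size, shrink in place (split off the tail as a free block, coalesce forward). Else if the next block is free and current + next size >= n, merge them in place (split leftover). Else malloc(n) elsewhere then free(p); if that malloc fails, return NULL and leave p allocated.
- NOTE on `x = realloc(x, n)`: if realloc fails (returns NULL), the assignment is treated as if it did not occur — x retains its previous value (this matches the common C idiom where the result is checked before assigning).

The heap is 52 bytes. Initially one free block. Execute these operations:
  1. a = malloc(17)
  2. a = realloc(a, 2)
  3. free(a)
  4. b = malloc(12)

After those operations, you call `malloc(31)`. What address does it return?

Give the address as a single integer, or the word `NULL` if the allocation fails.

Answer: 12

Derivation:
Op 1: a = malloc(17) -> a = 0; heap: [0-16 ALLOC][17-51 FREE]
Op 2: a = realloc(a, 2) -> a = 0; heap: [0-1 ALLOC][2-51 FREE]
Op 3: free(a) -> (freed a); heap: [0-51 FREE]
Op 4: b = malloc(12) -> b = 0; heap: [0-11 ALLOC][12-51 FREE]
malloc(31): first-fit scan over [0-11 ALLOC][12-51 FREE] -> 12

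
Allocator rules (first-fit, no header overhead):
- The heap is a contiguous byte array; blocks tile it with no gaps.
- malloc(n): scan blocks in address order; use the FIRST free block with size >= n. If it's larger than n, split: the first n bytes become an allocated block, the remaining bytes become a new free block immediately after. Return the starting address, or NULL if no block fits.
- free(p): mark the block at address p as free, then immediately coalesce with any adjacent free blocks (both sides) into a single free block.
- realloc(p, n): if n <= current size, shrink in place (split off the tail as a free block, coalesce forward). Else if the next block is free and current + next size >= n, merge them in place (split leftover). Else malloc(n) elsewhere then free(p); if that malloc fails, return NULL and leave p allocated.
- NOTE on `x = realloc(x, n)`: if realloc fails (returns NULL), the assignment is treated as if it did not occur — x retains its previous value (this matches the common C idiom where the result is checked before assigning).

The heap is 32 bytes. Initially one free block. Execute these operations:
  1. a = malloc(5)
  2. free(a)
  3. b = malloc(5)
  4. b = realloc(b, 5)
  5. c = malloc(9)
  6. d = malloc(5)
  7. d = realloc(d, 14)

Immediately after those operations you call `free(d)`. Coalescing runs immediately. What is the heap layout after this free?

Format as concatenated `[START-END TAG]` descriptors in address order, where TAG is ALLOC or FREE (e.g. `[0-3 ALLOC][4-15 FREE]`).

Answer: [0-4 ALLOC][5-13 ALLOC][14-31 FREE]

Derivation:
Op 1: a = malloc(5) -> a = 0; heap: [0-4 ALLOC][5-31 FREE]
Op 2: free(a) -> (freed a); heap: [0-31 FREE]
Op 3: b = malloc(5) -> b = 0; heap: [0-4 ALLOC][5-31 FREE]
Op 4: b = realloc(b, 5) -> b = 0; heap: [0-4 ALLOC][5-31 FREE]
Op 5: c = malloc(9) -> c = 5; heap: [0-4 ALLOC][5-13 ALLOC][14-31 FREE]
Op 6: d = malloc(5) -> d = 14; heap: [0-4 ALLOC][5-13 ALLOC][14-18 ALLOC][19-31 FREE]
Op 7: d = realloc(d, 14) -> d = 14; heap: [0-4 ALLOC][5-13 ALLOC][14-27 ALLOC][28-31 FREE]
free(d): d = 14 -> block [14-27 ALLOC]; mark free, coalesce with adjacent free neighbors -> [0-4 ALLOC][5-13 ALLOC][14-31 FREE]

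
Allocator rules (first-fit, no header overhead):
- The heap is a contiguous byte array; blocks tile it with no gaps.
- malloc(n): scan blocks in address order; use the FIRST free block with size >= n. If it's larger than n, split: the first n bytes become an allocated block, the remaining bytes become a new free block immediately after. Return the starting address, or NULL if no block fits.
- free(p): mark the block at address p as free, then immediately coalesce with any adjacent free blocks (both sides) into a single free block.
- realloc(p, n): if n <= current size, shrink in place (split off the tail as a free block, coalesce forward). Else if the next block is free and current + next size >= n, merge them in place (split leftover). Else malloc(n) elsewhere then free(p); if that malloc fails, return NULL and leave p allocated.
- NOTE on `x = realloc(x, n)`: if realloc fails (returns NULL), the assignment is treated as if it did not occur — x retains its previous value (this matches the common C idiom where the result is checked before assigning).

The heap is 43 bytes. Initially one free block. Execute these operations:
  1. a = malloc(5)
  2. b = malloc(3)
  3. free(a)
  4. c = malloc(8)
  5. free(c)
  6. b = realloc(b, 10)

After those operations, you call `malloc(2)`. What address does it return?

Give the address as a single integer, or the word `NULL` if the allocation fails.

Answer: 0

Derivation:
Op 1: a = malloc(5) -> a = 0; heap: [0-4 ALLOC][5-42 FREE]
Op 2: b = malloc(3) -> b = 5; heap: [0-4 ALLOC][5-7 ALLOC][8-42 FREE]
Op 3: free(a) -> (freed a); heap: [0-4 FREE][5-7 ALLOC][8-42 FREE]
Op 4: c = malloc(8) -> c = 8; heap: [0-4 FREE][5-7 ALLOC][8-15 ALLOC][16-42 FREE]
Op 5: free(c) -> (freed c); heap: [0-4 FREE][5-7 ALLOC][8-42 FREE]
Op 6: b = realloc(b, 10) -> b = 5; heap: [0-4 FREE][5-14 ALLOC][15-42 FREE]
malloc(2): first-fit scan over [0-4 FREE][5-14 ALLOC][15-42 FREE] -> 0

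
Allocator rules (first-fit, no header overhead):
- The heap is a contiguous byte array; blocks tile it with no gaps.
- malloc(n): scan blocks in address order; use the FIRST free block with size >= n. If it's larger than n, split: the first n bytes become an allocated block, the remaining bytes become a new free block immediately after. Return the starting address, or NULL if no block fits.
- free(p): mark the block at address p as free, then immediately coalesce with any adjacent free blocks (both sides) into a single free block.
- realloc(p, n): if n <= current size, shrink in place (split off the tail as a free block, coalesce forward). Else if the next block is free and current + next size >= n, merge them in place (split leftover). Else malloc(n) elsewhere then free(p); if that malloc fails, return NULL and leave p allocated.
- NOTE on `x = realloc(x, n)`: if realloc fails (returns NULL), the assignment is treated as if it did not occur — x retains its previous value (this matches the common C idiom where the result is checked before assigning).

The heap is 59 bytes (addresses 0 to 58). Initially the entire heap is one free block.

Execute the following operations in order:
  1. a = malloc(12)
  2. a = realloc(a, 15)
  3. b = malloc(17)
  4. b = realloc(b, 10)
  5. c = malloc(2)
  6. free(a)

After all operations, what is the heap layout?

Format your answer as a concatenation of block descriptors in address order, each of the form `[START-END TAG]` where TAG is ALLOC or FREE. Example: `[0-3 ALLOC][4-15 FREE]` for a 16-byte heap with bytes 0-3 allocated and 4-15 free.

Op 1: a = malloc(12) -> a = 0; heap: [0-11 ALLOC][12-58 FREE]
Op 2: a = realloc(a, 15) -> a = 0; heap: [0-14 ALLOC][15-58 FREE]
Op 3: b = malloc(17) -> b = 15; heap: [0-14 ALLOC][15-31 ALLOC][32-58 FREE]
Op 4: b = realloc(b, 10) -> b = 15; heap: [0-14 ALLOC][15-24 ALLOC][25-58 FREE]
Op 5: c = malloc(2) -> c = 25; heap: [0-14 ALLOC][15-24 ALLOC][25-26 ALLOC][27-58 FREE]
Op 6: free(a) -> (freed a); heap: [0-14 FREE][15-24 ALLOC][25-26 ALLOC][27-58 FREE]

Answer: [0-14 FREE][15-24 ALLOC][25-26 ALLOC][27-58 FREE]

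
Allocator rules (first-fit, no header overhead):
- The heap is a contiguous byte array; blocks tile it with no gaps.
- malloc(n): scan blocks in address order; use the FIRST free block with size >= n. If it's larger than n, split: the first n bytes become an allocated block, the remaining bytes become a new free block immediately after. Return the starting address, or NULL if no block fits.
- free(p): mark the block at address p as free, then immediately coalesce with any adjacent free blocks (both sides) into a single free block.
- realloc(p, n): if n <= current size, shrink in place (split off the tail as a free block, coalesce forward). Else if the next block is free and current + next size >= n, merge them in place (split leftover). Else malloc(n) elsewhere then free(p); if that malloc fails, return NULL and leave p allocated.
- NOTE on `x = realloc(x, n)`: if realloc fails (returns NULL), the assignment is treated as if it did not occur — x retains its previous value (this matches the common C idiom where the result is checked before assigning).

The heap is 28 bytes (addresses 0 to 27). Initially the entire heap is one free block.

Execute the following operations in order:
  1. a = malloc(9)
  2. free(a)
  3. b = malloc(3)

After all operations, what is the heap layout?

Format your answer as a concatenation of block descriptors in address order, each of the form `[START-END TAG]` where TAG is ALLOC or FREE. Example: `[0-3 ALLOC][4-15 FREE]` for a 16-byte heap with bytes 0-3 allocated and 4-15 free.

Op 1: a = malloc(9) -> a = 0; heap: [0-8 ALLOC][9-27 FREE]
Op 2: free(a) -> (freed a); heap: [0-27 FREE]
Op 3: b = malloc(3) -> b = 0; heap: [0-2 ALLOC][3-27 FREE]

Answer: [0-2 ALLOC][3-27 FREE]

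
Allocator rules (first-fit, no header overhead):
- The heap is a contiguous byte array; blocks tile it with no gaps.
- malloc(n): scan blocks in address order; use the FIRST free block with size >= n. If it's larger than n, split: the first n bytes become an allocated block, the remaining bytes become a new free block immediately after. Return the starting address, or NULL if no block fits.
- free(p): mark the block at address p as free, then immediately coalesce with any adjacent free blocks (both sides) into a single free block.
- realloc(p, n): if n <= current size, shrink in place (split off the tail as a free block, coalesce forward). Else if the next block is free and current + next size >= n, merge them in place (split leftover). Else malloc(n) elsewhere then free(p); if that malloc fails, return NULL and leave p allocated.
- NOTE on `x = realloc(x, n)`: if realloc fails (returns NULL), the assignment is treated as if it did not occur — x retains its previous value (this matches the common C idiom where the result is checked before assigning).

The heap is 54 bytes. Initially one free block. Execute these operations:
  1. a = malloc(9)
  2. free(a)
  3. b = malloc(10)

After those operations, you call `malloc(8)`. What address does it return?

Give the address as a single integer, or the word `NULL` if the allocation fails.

Op 1: a = malloc(9) -> a = 0; heap: [0-8 ALLOC][9-53 FREE]
Op 2: free(a) -> (freed a); heap: [0-53 FREE]
Op 3: b = malloc(10) -> b = 0; heap: [0-9 ALLOC][10-53 FREE]
malloc(8): first-fit scan over [0-9 ALLOC][10-53 FREE] -> 10

Answer: 10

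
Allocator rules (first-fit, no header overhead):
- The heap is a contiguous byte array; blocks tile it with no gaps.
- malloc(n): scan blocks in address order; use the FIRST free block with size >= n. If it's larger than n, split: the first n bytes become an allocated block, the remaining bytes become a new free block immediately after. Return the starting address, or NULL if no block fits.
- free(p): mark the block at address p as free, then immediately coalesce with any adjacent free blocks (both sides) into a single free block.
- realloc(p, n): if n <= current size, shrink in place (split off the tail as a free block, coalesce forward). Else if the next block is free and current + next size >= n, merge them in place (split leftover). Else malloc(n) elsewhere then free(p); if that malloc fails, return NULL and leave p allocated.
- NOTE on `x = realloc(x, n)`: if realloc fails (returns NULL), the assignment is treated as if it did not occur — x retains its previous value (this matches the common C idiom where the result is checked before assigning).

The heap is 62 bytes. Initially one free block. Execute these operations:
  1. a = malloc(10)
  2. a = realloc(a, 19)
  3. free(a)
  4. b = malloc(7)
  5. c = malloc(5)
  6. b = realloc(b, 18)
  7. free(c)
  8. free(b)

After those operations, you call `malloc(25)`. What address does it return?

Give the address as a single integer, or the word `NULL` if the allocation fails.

Answer: 0

Derivation:
Op 1: a = malloc(10) -> a = 0; heap: [0-9 ALLOC][10-61 FREE]
Op 2: a = realloc(a, 19) -> a = 0; heap: [0-18 ALLOC][19-61 FREE]
Op 3: free(a) -> (freed a); heap: [0-61 FREE]
Op 4: b = malloc(7) -> b = 0; heap: [0-6 ALLOC][7-61 FREE]
Op 5: c = malloc(5) -> c = 7; heap: [0-6 ALLOC][7-11 ALLOC][12-61 FREE]
Op 6: b = realloc(b, 18) -> b = 12; heap: [0-6 FREE][7-11 ALLOC][12-29 ALLOC][30-61 FREE]
Op 7: free(c) -> (freed c); heap: [0-11 FREE][12-29 ALLOC][30-61 FREE]
Op 8: free(b) -> (freed b); heap: [0-61 FREE]
malloc(25): first-fit scan over [0-61 FREE] -> 0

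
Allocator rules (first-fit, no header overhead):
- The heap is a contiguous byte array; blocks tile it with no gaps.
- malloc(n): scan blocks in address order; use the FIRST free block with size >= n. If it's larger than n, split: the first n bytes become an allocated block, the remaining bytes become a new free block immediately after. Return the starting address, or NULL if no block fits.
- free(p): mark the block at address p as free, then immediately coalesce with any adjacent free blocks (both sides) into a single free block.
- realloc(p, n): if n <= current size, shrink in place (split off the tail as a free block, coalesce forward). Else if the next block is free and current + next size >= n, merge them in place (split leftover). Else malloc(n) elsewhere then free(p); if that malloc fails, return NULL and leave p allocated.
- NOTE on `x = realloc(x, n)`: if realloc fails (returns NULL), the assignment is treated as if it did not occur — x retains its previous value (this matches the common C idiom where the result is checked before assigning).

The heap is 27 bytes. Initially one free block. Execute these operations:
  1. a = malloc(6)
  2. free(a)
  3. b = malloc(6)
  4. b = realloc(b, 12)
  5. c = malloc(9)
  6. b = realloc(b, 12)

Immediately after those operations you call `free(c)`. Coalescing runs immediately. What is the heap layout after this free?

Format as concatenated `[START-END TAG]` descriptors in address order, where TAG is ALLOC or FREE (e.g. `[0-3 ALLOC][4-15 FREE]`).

Op 1: a = malloc(6) -> a = 0; heap: [0-5 ALLOC][6-26 FREE]
Op 2: free(a) -> (freed a); heap: [0-26 FREE]
Op 3: b = malloc(6) -> b = 0; heap: [0-5 ALLOC][6-26 FREE]
Op 4: b = realloc(b, 12) -> b = 0; heap: [0-11 ALLOC][12-26 FREE]
Op 5: c = malloc(9) -> c = 12; heap: [0-11 ALLOC][12-20 ALLOC][21-26 FREE]
Op 6: b = realloc(b, 12) -> b = 0; heap: [0-11 ALLOC][12-20 ALLOC][21-26 FREE]
free(c): c = 12 -> block [12-20 ALLOC]; mark free, coalesce with adjacent free neighbors -> [0-11 ALLOC][12-26 FREE]

Answer: [0-11 ALLOC][12-26 FREE]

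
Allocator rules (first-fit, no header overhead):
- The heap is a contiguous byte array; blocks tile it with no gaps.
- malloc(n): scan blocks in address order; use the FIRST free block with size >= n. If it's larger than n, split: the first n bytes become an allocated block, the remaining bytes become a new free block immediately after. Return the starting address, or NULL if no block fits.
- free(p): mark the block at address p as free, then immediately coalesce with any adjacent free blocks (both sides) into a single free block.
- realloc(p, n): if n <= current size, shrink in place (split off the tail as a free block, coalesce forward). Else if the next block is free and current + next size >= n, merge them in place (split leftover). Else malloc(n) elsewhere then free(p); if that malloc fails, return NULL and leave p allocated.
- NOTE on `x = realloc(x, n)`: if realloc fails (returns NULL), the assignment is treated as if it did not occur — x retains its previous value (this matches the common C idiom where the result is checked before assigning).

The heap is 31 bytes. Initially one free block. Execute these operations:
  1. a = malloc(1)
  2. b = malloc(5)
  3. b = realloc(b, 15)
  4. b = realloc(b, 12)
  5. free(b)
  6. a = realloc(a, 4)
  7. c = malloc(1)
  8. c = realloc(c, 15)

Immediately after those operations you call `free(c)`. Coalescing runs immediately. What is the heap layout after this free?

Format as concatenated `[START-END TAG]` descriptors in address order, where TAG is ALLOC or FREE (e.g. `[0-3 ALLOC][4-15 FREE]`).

Op 1: a = malloc(1) -> a = 0; heap: [0-0 ALLOC][1-30 FREE]
Op 2: b = malloc(5) -> b = 1; heap: [0-0 ALLOC][1-5 ALLOC][6-30 FREE]
Op 3: b = realloc(b, 15) -> b = 1; heap: [0-0 ALLOC][1-15 ALLOC][16-30 FREE]
Op 4: b = realloc(b, 12) -> b = 1; heap: [0-0 ALLOC][1-12 ALLOC][13-30 FREE]
Op 5: free(b) -> (freed b); heap: [0-0 ALLOC][1-30 FREE]
Op 6: a = realloc(a, 4) -> a = 0; heap: [0-3 ALLOC][4-30 FREE]
Op 7: c = malloc(1) -> c = 4; heap: [0-3 ALLOC][4-4 ALLOC][5-30 FREE]
Op 8: c = realloc(c, 15) -> c = 4; heap: [0-3 ALLOC][4-18 ALLOC][19-30 FREE]
free(c): c = 4 -> block [4-18 ALLOC]; mark free, coalesce with adjacent free neighbors -> [0-3 ALLOC][4-30 FREE]

Answer: [0-3 ALLOC][4-30 FREE]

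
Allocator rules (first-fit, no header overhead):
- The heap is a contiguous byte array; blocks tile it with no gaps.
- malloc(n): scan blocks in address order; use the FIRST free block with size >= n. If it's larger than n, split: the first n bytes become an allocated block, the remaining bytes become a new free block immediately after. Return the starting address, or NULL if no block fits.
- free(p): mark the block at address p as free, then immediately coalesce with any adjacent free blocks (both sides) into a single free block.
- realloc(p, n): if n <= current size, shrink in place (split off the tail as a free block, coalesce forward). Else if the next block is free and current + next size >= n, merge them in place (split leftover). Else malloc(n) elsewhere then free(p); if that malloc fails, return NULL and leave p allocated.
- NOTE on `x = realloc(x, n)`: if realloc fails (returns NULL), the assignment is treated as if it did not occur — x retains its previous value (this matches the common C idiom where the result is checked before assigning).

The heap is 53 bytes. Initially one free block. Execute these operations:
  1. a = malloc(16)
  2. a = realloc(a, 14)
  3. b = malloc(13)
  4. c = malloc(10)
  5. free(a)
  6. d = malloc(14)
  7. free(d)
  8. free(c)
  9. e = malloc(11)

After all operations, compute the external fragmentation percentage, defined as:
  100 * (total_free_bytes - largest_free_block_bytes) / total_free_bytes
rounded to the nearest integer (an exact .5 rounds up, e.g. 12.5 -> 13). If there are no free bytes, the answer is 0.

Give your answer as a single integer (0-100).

Answer: 10

Derivation:
Op 1: a = malloc(16) -> a = 0; heap: [0-15 ALLOC][16-52 FREE]
Op 2: a = realloc(a, 14) -> a = 0; heap: [0-13 ALLOC][14-52 FREE]
Op 3: b = malloc(13) -> b = 14; heap: [0-13 ALLOC][14-26 ALLOC][27-52 FREE]
Op 4: c = malloc(10) -> c = 27; heap: [0-13 ALLOC][14-26 ALLOC][27-36 ALLOC][37-52 FREE]
Op 5: free(a) -> (freed a); heap: [0-13 FREE][14-26 ALLOC][27-36 ALLOC][37-52 FREE]
Op 6: d = malloc(14) -> d = 0; heap: [0-13 ALLOC][14-26 ALLOC][27-36 ALLOC][37-52 FREE]
Op 7: free(d) -> (freed d); heap: [0-13 FREE][14-26 ALLOC][27-36 ALLOC][37-52 FREE]
Op 8: free(c) -> (freed c); heap: [0-13 FREE][14-26 ALLOC][27-52 FREE]
Op 9: e = malloc(11) -> e = 0; heap: [0-10 ALLOC][11-13 FREE][14-26 ALLOC][27-52 FREE]
Free blocks: [3 26] total_free=29 largest=26 -> 100*(29-26)/29 = 300/29 ≈ 10.345 -> rounds to 10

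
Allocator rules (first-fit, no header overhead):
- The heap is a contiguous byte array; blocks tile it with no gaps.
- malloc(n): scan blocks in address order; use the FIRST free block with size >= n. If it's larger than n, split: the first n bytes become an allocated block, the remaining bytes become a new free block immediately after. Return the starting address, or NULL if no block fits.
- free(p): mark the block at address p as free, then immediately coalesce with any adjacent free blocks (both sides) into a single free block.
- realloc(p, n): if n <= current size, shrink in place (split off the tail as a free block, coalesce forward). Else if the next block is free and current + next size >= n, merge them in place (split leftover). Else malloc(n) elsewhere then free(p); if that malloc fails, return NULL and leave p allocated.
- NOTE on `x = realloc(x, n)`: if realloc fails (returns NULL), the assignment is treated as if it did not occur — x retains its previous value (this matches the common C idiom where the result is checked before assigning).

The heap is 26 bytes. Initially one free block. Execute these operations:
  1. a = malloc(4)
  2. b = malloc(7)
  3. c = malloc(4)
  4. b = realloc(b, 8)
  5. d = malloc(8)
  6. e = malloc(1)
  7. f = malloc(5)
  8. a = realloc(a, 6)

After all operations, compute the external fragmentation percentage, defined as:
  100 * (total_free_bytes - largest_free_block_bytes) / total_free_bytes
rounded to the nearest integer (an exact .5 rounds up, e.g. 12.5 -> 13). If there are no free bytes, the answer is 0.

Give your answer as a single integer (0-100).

Op 1: a = malloc(4) -> a = 0; heap: [0-3 ALLOC][4-25 FREE]
Op 2: b = malloc(7) -> b = 4; heap: [0-3 ALLOC][4-10 ALLOC][11-25 FREE]
Op 3: c = malloc(4) -> c = 11; heap: [0-3 ALLOC][4-10 ALLOC][11-14 ALLOC][15-25 FREE]
Op 4: b = realloc(b, 8) -> b = 15; heap: [0-3 ALLOC][4-10 FREE][11-14 ALLOC][15-22 ALLOC][23-25 FREE]
Op 5: d = malloc(8) -> d = NULL; heap: [0-3 ALLOC][4-10 FREE][11-14 ALLOC][15-22 ALLOC][23-25 FREE]
Op 6: e = malloc(1) -> e = 4; heap: [0-3 ALLOC][4-4 ALLOC][5-10 FREE][11-14 ALLOC][15-22 ALLOC][23-25 FREE]
Op 7: f = malloc(5) -> f = 5; heap: [0-3 ALLOC][4-4 ALLOC][5-9 ALLOC][10-10 FREE][11-14 ALLOC][15-22 ALLOC][23-25 FREE]
Op 8: a = realloc(a, 6) -> NULL (a unchanged); heap: [0-3 ALLOC][4-4 ALLOC][5-9 ALLOC][10-10 FREE][11-14 ALLOC][15-22 ALLOC][23-25 FREE]
Free blocks: [1 3] total_free=4 largest=3 -> 100*(4-3)/4 = 100/4 = 25

Answer: 25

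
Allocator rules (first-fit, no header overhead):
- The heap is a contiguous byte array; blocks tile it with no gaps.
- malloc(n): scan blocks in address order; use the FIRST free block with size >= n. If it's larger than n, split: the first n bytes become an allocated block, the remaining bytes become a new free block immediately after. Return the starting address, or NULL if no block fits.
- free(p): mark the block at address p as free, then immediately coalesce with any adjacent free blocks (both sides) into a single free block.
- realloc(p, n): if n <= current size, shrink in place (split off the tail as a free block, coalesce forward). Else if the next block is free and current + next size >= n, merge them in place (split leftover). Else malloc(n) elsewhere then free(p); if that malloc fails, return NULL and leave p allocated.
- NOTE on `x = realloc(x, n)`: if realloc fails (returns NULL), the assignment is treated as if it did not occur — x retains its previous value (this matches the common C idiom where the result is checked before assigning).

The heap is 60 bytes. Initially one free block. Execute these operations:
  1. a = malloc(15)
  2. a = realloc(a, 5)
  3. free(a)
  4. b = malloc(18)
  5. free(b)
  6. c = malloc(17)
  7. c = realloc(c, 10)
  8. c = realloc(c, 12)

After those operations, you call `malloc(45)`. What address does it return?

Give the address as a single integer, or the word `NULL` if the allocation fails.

Op 1: a = malloc(15) -> a = 0; heap: [0-14 ALLOC][15-59 FREE]
Op 2: a = realloc(a, 5) -> a = 0; heap: [0-4 ALLOC][5-59 FREE]
Op 3: free(a) -> (freed a); heap: [0-59 FREE]
Op 4: b = malloc(18) -> b = 0; heap: [0-17 ALLOC][18-59 FREE]
Op 5: free(b) -> (freed b); heap: [0-59 FREE]
Op 6: c = malloc(17) -> c = 0; heap: [0-16 ALLOC][17-59 FREE]
Op 7: c = realloc(c, 10) -> c = 0; heap: [0-9 ALLOC][10-59 FREE]
Op 8: c = realloc(c, 12) -> c = 0; heap: [0-11 ALLOC][12-59 FREE]
malloc(45): first-fit scan over [0-11 ALLOC][12-59 FREE] -> 12

Answer: 12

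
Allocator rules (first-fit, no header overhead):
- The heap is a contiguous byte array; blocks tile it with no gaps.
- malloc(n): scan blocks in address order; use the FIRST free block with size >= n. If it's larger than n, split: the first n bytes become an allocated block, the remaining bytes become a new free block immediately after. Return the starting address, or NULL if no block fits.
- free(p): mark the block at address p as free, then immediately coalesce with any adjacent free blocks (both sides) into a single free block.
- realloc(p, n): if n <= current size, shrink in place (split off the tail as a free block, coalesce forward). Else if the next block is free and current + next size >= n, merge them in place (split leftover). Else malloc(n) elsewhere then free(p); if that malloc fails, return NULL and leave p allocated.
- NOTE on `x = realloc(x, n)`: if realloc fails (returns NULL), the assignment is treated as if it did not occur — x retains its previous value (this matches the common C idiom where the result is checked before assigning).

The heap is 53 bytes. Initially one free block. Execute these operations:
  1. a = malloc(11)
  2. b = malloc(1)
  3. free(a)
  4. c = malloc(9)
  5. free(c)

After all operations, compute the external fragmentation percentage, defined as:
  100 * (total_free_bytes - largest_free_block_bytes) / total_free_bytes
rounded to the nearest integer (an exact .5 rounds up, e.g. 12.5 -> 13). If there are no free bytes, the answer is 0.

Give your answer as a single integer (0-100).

Op 1: a = malloc(11) -> a = 0; heap: [0-10 ALLOC][11-52 FREE]
Op 2: b = malloc(1) -> b = 11; heap: [0-10 ALLOC][11-11 ALLOC][12-52 FREE]
Op 3: free(a) -> (freed a); heap: [0-10 FREE][11-11 ALLOC][12-52 FREE]
Op 4: c = malloc(9) -> c = 0; heap: [0-8 ALLOC][9-10 FREE][11-11 ALLOC][12-52 FREE]
Op 5: free(c) -> (freed c); heap: [0-10 FREE][11-11 ALLOC][12-52 FREE]
Free blocks: [11 41] total_free=52 largest=41 -> 100*(52-41)/52 = 1100/52 ≈ 21.154 -> rounds to 21

Answer: 21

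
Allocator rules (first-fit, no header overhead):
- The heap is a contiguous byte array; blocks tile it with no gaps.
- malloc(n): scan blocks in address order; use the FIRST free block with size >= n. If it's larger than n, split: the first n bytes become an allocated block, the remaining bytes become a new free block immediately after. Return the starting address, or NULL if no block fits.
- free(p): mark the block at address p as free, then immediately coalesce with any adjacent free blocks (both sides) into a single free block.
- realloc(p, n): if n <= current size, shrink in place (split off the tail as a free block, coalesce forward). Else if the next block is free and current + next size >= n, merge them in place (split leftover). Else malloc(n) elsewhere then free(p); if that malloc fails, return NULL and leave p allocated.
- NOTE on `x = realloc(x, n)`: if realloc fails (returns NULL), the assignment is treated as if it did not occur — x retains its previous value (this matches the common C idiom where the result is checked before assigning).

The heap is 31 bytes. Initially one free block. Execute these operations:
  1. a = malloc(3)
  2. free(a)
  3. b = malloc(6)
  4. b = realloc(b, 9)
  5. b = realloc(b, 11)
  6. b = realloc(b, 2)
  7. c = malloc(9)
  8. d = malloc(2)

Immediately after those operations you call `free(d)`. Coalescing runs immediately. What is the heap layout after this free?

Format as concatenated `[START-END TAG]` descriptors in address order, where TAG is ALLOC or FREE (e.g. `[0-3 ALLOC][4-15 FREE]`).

Op 1: a = malloc(3) -> a = 0; heap: [0-2 ALLOC][3-30 FREE]
Op 2: free(a) -> (freed a); heap: [0-30 FREE]
Op 3: b = malloc(6) -> b = 0; heap: [0-5 ALLOC][6-30 FREE]
Op 4: b = realloc(b, 9) -> b = 0; heap: [0-8 ALLOC][9-30 FREE]
Op 5: b = realloc(b, 11) -> b = 0; heap: [0-10 ALLOC][11-30 FREE]
Op 6: b = realloc(b, 2) -> b = 0; heap: [0-1 ALLOC][2-30 FREE]
Op 7: c = malloc(9) -> c = 2; heap: [0-1 ALLOC][2-10 ALLOC][11-30 FREE]
Op 8: d = malloc(2) -> d = 11; heap: [0-1 ALLOC][2-10 ALLOC][11-12 ALLOC][13-30 FREE]
free(d): d = 11 -> block [11-12 ALLOC]; mark free, coalesce with adjacent free neighbors -> [0-1 ALLOC][2-10 ALLOC][11-30 FREE]

Answer: [0-1 ALLOC][2-10 ALLOC][11-30 FREE]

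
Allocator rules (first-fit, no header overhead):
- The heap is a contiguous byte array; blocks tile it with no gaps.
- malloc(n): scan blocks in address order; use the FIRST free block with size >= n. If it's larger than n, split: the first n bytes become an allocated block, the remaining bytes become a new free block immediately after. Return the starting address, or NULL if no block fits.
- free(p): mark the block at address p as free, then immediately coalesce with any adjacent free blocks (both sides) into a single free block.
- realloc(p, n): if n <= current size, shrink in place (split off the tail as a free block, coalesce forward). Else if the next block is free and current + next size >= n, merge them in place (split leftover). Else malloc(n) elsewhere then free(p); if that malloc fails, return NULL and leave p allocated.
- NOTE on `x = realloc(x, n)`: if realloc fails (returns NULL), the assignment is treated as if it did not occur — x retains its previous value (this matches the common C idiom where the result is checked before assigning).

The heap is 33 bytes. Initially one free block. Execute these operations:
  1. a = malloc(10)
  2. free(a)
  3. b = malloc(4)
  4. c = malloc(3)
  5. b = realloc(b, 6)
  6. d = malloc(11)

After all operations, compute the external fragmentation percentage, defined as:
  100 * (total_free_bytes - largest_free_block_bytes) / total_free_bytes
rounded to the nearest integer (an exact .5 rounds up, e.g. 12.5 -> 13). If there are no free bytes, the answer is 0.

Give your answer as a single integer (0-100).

Answer: 31

Derivation:
Op 1: a = malloc(10) -> a = 0; heap: [0-9 ALLOC][10-32 FREE]
Op 2: free(a) -> (freed a); heap: [0-32 FREE]
Op 3: b = malloc(4) -> b = 0; heap: [0-3 ALLOC][4-32 FREE]
Op 4: c = malloc(3) -> c = 4; heap: [0-3 ALLOC][4-6 ALLOC][7-32 FREE]
Op 5: b = realloc(b, 6) -> b = 7; heap: [0-3 FREE][4-6 ALLOC][7-12 ALLOC][13-32 FREE]
Op 6: d = malloc(11) -> d = 13; heap: [0-3 FREE][4-6 ALLOC][7-12 ALLOC][13-23 ALLOC][24-32 FREE]
Free blocks: [4 9] total_free=13 largest=9 -> 100*(13-9)/13 = 400/13 ≈ 30.769 -> rounds to 31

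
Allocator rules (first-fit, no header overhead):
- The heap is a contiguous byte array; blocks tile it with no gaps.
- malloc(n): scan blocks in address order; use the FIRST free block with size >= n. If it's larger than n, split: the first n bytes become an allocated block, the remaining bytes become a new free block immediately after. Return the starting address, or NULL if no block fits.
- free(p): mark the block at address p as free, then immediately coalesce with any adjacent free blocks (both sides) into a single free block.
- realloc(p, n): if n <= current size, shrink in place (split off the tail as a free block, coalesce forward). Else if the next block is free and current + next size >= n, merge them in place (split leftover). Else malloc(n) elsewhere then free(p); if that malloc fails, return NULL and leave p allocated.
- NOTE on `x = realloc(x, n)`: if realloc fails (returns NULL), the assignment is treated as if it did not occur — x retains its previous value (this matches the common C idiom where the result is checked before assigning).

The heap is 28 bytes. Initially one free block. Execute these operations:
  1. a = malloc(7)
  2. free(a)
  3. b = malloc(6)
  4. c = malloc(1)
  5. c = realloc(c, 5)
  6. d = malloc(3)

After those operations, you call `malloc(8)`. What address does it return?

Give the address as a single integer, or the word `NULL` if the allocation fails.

Answer: 14

Derivation:
Op 1: a = malloc(7) -> a = 0; heap: [0-6 ALLOC][7-27 FREE]
Op 2: free(a) -> (freed a); heap: [0-27 FREE]
Op 3: b = malloc(6) -> b = 0; heap: [0-5 ALLOC][6-27 FREE]
Op 4: c = malloc(1) -> c = 6; heap: [0-5 ALLOC][6-6 ALLOC][7-27 FREE]
Op 5: c = realloc(c, 5) -> c = 6; heap: [0-5 ALLOC][6-10 ALLOC][11-27 FREE]
Op 6: d = malloc(3) -> d = 11; heap: [0-5 ALLOC][6-10 ALLOC][11-13 ALLOC][14-27 FREE]
malloc(8): first-fit scan over [0-5 ALLOC][6-10 ALLOC][11-13 ALLOC][14-27 FREE] -> 14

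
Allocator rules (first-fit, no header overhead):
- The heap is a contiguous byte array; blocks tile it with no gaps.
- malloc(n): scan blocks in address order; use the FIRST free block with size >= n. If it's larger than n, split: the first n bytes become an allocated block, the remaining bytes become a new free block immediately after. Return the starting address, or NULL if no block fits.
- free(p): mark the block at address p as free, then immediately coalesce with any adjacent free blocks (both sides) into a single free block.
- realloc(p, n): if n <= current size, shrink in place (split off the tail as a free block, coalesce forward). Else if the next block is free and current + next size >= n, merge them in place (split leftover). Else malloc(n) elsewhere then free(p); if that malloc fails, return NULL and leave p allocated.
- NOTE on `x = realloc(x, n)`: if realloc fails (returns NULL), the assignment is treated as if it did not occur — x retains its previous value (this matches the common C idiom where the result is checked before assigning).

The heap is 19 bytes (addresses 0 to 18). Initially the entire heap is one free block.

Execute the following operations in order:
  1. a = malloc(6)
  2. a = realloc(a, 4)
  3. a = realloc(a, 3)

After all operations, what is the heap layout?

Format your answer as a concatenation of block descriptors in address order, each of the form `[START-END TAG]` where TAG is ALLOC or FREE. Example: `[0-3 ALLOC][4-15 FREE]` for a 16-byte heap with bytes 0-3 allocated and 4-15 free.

Op 1: a = malloc(6) -> a = 0; heap: [0-5 ALLOC][6-18 FREE]
Op 2: a = realloc(a, 4) -> a = 0; heap: [0-3 ALLOC][4-18 FREE]
Op 3: a = realloc(a, 3) -> a = 0; heap: [0-2 ALLOC][3-18 FREE]

Answer: [0-2 ALLOC][3-18 FREE]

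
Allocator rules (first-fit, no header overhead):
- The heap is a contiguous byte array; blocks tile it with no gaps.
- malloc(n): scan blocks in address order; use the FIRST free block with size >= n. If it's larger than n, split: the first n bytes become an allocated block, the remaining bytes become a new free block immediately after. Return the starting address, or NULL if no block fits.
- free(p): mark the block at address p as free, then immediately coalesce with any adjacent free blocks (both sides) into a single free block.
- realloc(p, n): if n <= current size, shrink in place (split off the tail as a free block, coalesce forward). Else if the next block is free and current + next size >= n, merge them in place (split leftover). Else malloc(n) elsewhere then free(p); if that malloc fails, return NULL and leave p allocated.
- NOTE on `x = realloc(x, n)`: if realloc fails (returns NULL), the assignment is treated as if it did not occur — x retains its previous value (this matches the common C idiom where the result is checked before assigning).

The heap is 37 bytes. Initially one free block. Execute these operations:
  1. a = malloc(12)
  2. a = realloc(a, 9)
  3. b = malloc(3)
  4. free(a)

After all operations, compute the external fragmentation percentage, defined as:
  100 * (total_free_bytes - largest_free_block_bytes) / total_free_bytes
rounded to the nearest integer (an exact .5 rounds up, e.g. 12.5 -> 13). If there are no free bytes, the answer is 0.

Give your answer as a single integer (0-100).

Op 1: a = malloc(12) -> a = 0; heap: [0-11 ALLOC][12-36 FREE]
Op 2: a = realloc(a, 9) -> a = 0; heap: [0-8 ALLOC][9-36 FREE]
Op 3: b = malloc(3) -> b = 9; heap: [0-8 ALLOC][9-11 ALLOC][12-36 FREE]
Op 4: free(a) -> (freed a); heap: [0-8 FREE][9-11 ALLOC][12-36 FREE]
Free blocks: [9 25] total_free=34 largest=25 -> 100*(34-25)/34 = 900/34 ≈ 26.471 -> rounds to 26

Answer: 26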